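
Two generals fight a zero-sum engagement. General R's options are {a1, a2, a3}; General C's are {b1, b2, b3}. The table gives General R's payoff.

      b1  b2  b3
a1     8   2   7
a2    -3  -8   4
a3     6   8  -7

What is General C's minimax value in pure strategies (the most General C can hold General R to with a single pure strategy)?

7

Column maxima: b1 → 8, b2 → 8, b3 → 7.
The smallest of these is 7.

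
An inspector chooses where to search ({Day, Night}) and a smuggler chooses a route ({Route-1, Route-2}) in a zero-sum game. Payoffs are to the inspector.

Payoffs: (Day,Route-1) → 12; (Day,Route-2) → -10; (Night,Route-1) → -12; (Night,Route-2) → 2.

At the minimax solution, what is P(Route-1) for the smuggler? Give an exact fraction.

Row minima: Day → -10, Night → -12; maximin = -10.
Column maxima: Route-1 → 12, Route-2 → 2; minimax = 2.
-10 ≠ 2, so there is no saddle point; optimal play is mixed.
Let the inspector play Day with probability p. Expected payoff against Route-1: 12p + (-12)(1−p) = 24p − 12; against Route-2: (-10)p + 2(1−p) = −12p + 2.
Setting these equal: 24p − 12 = −12p + 2 ⇒ 36p = 14 ⇒ p = 7/18, and the value is (24)·(7/18) − 12 = -8/3.
For the smuggler: with q = P(Route-1), equating Day's and Night's payoffs gives 22q − 10 = −14q + 2 ⇒ q = 1/3.

1/3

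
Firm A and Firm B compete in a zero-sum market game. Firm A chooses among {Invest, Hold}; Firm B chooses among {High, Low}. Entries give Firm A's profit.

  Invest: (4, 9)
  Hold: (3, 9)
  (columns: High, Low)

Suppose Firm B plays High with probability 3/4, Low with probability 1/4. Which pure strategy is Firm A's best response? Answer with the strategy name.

Expected payoff of Invest: (3/4)·4 + (1/4)·9 = 21/4.
Expected payoff of Hold: (3/4)·3 + (1/4)·9 = 9/2.
The largest is 21/4, so Firm A's best response is Invest.

Invest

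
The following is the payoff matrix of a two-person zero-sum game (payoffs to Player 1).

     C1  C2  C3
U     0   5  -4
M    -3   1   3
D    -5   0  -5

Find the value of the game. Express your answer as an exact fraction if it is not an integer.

Row minima: U → -4, M → -3, D → -5; maximin = -3.
Column maxima: C1 → 0, C2 → 5, C3 → 3; minimax = 0.
-3 ≠ 0, so there is no saddle point; optimal play is mixed.
D is strictly dominated by U, so Player 1 never plays it.
C2 is strictly dominated by C1 (it gives Player 1 strictly more in every row), so Player 2 never plays it.
On the remaining 2×2 (U, M vs C1, C3):
Let Player 1 play U with probability p. Expected payoff against C1: 0p + (-3)(1−p) = 3p − 3; against C3: (-4)p + 3(1−p) = −7p + 3.
Setting these equal: 3p − 3 = −7p + 3 ⇒ 10p = 6 ⇒ p = 3/5, and the value is (3)·(3/5) − 3 = -6/5.
For Player 2: with q = P(C1), equating U's and M's payoffs gives 4q − 4 = −6q + 3 ⇒ q = 7/10.

-6/5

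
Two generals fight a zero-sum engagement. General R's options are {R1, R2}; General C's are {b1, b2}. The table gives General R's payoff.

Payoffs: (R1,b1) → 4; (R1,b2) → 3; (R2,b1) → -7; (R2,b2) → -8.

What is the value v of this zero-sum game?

3

Row minima: R1 → 3, R2 → -8; maximin = 3.
Column maxima: b1 → 4, b2 → 3; minimax = 3.
Since maximin = minimax = 3, there is a saddle point and the value is 3.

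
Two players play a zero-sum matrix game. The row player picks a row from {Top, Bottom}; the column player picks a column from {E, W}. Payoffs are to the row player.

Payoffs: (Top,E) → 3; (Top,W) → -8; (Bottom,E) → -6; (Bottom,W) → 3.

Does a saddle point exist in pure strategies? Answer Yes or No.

No

Row minima: Top → -8, Bottom → -6; maximin = -6.
Column maxima: E → 3, W → 3; minimax = 3.
-6 ≠ 3, so no pure-strategy equilibrium exists.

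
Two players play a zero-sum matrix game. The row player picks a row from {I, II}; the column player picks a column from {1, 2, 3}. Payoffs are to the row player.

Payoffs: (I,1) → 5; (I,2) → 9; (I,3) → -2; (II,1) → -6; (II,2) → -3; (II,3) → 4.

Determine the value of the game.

8/17

Row minima: I → -2, II → -6; maximin = -2.
Column maxima: 1 → 5, 2 → 9, 3 → 4; minimax = 4.
-2 ≠ 4, so there is no saddle point; optimal play is mixed.
2 is strictly dominated by 1 (it gives the row player strictly more in every row), so the column player never plays it.
On the remaining 2×2 (I, II vs 1, 3):
Let the row player play I with probability p. Expected payoff against 1: 5p + (-6)(1−p) = 11p − 6; against 3: (-2)p + 4(1−p) = −6p + 4.
Setting these equal: 11p − 6 = −6p + 4 ⇒ 17p = 10 ⇒ p = 10/17, and the value is (11)·(10/17) − 6 = 8/17.
For the column player: with q = P(1), equating I's and II's payoffs gives 7q − 2 = −10q + 4 ⇒ q = 6/17.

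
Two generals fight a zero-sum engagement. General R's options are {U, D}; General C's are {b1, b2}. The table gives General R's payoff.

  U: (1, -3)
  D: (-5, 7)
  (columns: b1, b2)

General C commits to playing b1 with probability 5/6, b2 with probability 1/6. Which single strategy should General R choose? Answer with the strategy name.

U

Expected payoff of U: (5/6)·1 + (1/6)·(-3) = 1/3.
Expected payoff of D: (5/6)·(-5) + (1/6)·7 = -3.
The largest is 1/3, so General R's best response is U.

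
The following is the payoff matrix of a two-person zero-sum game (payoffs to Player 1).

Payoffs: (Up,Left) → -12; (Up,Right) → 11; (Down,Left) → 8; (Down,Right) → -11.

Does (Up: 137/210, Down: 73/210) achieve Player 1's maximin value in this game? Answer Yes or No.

Against Left this mix gives (137/210)·(-12) + (73/210)·8 = -106/21.
Against Right this mix gives (137/210)·11 + (73/210)·(-11) = 352/105.
Player 2 will play Left, holding Player 1 to -106/21. Shifting weight toward the row that does better against Left would raise this floor (the equalizing mix achieves -22/21 against both Left and Right), so the proposed strategy is not optimal.

No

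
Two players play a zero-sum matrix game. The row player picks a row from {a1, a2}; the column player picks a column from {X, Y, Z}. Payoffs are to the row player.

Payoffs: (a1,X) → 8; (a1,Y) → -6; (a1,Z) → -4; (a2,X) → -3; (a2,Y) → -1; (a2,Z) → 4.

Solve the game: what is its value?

Row minima: a1 → -6, a2 → -3; maximin = -3.
Column maxima: X → 8, Y → -1, Z → 4; minimax = -1.
-3 ≠ -1, so there is no saddle point; optimal play is mixed.
Z is strictly dominated by Y (it gives the row player strictly more in every row), so the column player never plays it.
On the remaining 2×2 (a1, a2 vs X, Y):
Let the row player play a1 with probability p. Expected payoff against X: 8p + (-3)(1−p) = 11p − 3; against Y: (-6)p + (-1)(1−p) = −5p − 1.
Setting these equal: 11p − 3 = −5p − 1 ⇒ 16p = 2 ⇒ p = 1/8, and the value is (11)·(1/8) − 3 = -13/8.
For the column player: with q = P(X), equating a1's and a2's payoffs gives 14q − 6 = −2q − 1 ⇒ q = 5/16.

-13/8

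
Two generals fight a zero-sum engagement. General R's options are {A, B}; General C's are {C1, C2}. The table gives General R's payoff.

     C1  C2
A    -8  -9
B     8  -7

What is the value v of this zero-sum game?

Row minima: A → -9, B → -7; maximin = -7.
Column maxima: C1 → 8, C2 → -7; minimax = -7.
Since maximin = minimax = -7, there is a saddle point and the value is -7.

-7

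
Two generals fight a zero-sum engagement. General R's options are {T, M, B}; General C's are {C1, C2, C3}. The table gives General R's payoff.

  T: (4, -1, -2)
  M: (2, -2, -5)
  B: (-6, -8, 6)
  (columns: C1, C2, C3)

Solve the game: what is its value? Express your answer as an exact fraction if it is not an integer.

-22/15

Row minima: T → -2, M → -5, B → -8; maximin = -2.
Column maxima: C1 → 4, C2 → -1, C3 → 6; minimax = -1.
-2 ≠ -1, so there is no saddle point; optimal play is mixed.
M is strictly dominated by T, so General R never plays it.
C1 is strictly dominated by C2 (it gives General R strictly more in every row), so General C never plays it.
On the remaining 2×2 (T, B vs C2, C3):
Let General R play T with probability p. Expected payoff against C2: (-1)p + (-8)(1−p) = 7p − 8; against C3: (-2)p + 6(1−p) = −8p + 6.
Setting these equal: 7p − 8 = −8p + 6 ⇒ 15p = 14 ⇒ p = 14/15, and the value is (7)·(14/15) − 8 = -22/15.
For General C: with q = P(C2), equating T's and B's payoffs gives q − 2 = −14q + 6 ⇒ q = 8/15.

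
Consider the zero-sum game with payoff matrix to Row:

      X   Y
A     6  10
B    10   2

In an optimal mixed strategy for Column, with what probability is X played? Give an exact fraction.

2/3

Row minima: A → 6, B → 2; maximin = 6.
Column maxima: X → 10, Y → 10; minimax = 10.
6 ≠ 10, so there is no saddle point; optimal play is mixed.
Let Row play A with probability p. Expected payoff against X: 6p + 10(1−p) = −4p + 10; against Y: 10p + 2(1−p) = 8p + 2.
Setting these equal: −4p + 10 = 8p + 2 ⇒ −12p = -8 ⇒ p = 2/3, and the value is (-4)·(2/3) + 10 = 22/3.
For Column: with q = P(X), equating A's and B's payoffs gives −4q + 10 = 8q + 2 ⇒ q = 2/3.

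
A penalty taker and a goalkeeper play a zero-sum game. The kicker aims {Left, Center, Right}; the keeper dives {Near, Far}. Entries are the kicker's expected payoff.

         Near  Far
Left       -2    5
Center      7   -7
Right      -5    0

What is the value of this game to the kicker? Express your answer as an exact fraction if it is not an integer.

1

Row minima: Left → -2, Center → -7, Right → -5; maximin = -2.
Column maxima: Near → 7, Far → 5; minimax = 5.
-2 ≠ 5, so there is no saddle point; optimal play is mixed.
Right is strictly dominated by Left, so the kicker never plays it.
On the remaining 2×2 (Left, Center vs Near, Far):
Let the kicker play Left with probability p. Expected payoff against Near: (-2)p + 7(1−p) = −9p + 7; against Far: 5p + (-7)(1−p) = 12p − 7.
Setting these equal: −9p + 7 = 12p − 7 ⇒ −21p = -14 ⇒ p = 2/3, and the value is (-9)·(2/3) + 7 = 1.
For the keeper: with q = P(Near), equating Left's and Center's payoffs gives −7q + 5 = 14q − 7 ⇒ q = 4/7.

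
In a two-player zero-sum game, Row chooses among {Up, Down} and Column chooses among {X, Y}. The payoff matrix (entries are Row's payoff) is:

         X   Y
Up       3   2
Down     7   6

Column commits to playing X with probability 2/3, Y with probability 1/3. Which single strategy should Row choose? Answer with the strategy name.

Down

Expected payoff of Up: (2/3)·3 + (1/3)·2 = 8/3.
Expected payoff of Down: (2/3)·7 + (1/3)·6 = 20/3.
The largest is 20/3, so Row's best response is Down.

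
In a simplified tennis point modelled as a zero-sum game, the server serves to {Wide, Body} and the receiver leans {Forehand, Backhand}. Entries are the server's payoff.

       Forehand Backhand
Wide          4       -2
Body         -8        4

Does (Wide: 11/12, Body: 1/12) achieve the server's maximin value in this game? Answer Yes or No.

No

Against Forehand this mix gives (11/12)·4 + (1/12)·(-8) = 3.
Against Backhand this mix gives (11/12)·(-2) + (1/12)·4 = -3/2.
The receiver will play Backhand, holding the server to -3/2. Shifting weight toward the row that does better against Backhand would raise this floor (the equalizing mix achieves 0 against both Backhand and Forehand), so the proposed strategy is not optimal.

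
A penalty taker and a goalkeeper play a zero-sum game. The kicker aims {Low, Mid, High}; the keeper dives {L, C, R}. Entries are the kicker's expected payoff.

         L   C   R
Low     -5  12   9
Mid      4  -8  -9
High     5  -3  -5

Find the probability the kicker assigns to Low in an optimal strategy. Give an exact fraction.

5/12

Row minima: Low → -5, Mid → -9, High → -5; maximin = -5.
Column maxima: L → 5, C → 12, R → 9; minimax = 5.
-5 ≠ 5, so there is no saddle point; optimal play is mixed.
Mid is strictly dominated by High, so the kicker never plays it.
C is strictly dominated by R (it gives the kicker strictly more in every row), so the keeper never plays it.
On the remaining 2×2 (Low, High vs L, R):
Let the kicker play Low with probability p. Expected payoff against L: (-5)p + 5(1−p) = −10p + 5; against R: 9p + (-5)(1−p) = 14p − 5.
Setting these equal: −10p + 5 = 14p − 5 ⇒ −24p = -10 ⇒ p = 5/12, and the value is (-10)·(5/12) + 5 = 5/6.
For the keeper: with q = P(L), equating Low's and High's payoffs gives −14q + 9 = 10q − 5 ⇒ q = 7/12.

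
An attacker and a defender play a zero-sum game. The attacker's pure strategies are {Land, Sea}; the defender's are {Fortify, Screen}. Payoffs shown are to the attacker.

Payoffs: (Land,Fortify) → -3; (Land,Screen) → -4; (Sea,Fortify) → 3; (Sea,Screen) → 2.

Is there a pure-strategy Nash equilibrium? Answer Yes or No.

Row minima: Land → -4, Sea → 2; maximin = 2.
Column maxima: Fortify → 3, Screen → 2; minimax = 2.
maximin = minimax = 2, so a saddle point exists.

Yes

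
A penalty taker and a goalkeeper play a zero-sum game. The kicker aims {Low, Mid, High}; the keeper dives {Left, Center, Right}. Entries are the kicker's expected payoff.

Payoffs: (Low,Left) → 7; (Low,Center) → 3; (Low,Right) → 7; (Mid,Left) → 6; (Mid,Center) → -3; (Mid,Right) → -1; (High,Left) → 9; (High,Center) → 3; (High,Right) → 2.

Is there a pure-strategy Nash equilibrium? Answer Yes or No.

Row minima: Low → 3, Mid → -3, High → 2; maximin = 3.
Column maxima: Left → 9, Center → 3, Right → 7; minimax = 3.
maximin = minimax = 3, so a saddle point exists.

Yes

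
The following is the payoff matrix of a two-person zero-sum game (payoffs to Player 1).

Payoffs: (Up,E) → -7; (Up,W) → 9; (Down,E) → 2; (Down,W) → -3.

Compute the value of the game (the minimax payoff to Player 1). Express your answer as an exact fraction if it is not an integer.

Row minima: Up → -7, Down → -3; maximin = -3.
Column maxima: E → 2, W → 9; minimax = 2.
-3 ≠ 2, so there is no saddle point; optimal play is mixed.
Let Player 1 play Up with probability p. Expected payoff against E: (-7)p + 2(1−p) = −9p + 2; against W: 9p + (-3)(1−p) = 12p − 3.
Setting these equal: −9p + 2 = 12p − 3 ⇒ −21p = -5 ⇒ p = 5/21, and the value is (-9)·(5/21) + 2 = -1/7.
For Player 2: with q = P(E), equating Up's and Down's payoffs gives −16q + 9 = 5q − 3 ⇒ q = 4/7.

-1/7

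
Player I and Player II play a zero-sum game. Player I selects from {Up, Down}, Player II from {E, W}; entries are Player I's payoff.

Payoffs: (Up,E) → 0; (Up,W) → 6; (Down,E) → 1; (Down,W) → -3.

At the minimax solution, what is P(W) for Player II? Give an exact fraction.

1/10

Row minima: Up → 0, Down → -3; maximin = 0.
Column maxima: E → 1, W → 6; minimax = 1.
0 ≠ 1, so there is no saddle point; optimal play is mixed.
Let Player I play Up with probability p. Expected payoff against E: 0p + 1(1−p) = −p + 1; against W: 6p + (-3)(1−p) = 9p − 3.
Setting these equal: −p + 1 = 9p − 3 ⇒ −10p = -4 ⇒ p = 2/5, and the value is (-1)·(2/5) + 1 = 3/5.
For Player II: with q = P(E), equating Up's and Down's payoffs gives −6q + 6 = 4q − 3 ⇒ q = 9/10.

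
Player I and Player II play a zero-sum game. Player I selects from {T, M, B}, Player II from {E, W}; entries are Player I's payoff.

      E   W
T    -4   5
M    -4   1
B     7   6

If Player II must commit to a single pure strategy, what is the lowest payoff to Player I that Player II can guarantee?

Column maxima: E → 7, W → 6.
The smallest of these is 6.

6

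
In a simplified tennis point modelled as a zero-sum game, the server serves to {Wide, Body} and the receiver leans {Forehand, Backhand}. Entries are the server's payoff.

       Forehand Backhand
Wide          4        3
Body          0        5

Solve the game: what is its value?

Row minima: Wide → 3, Body → 0; maximin = 3.
Column maxima: Forehand → 4, Backhand → 5; minimax = 4.
3 ≠ 4, so there is no saddle point; optimal play is mixed.
Let the server play Wide with probability p. Expected payoff against Forehand: 4p + 0(1−p) = 4p; against Backhand: 3p + 5(1−p) = −2p + 5.
Setting these equal: 4p = −2p + 5 ⇒ 6p = 5 ⇒ p = 5/6, and the value is (4)·(5/6) = 10/3.
For the receiver: with q = P(Forehand), equating Wide's and Body's payoffs gives q + 3 = −5q + 5 ⇒ q = 1/3.

10/3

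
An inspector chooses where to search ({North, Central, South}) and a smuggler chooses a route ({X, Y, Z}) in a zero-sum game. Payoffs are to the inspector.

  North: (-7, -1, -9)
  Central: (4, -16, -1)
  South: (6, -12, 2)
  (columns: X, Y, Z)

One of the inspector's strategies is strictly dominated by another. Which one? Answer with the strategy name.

Central

South gives a strictly higher payoff than Central against every column: 6 > 4, -12 > -16, 2 > -1.
So Central is strictly dominated and the inspector never plays it.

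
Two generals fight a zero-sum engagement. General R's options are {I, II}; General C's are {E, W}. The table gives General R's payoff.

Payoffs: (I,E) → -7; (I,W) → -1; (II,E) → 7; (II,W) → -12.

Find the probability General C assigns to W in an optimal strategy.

Row minima: I → -7, II → -12; maximin = -7.
Column maxima: E → 7, W → -1; minimax = -1.
-7 ≠ -1, so there is no saddle point; optimal play is mixed.
Let General R play I with probability p. Expected payoff against E: (-7)p + 7(1−p) = −14p + 7; against W: (-1)p + (-12)(1−p) = 11p − 12.
Setting these equal: −14p + 7 = 11p − 12 ⇒ −25p = -19 ⇒ p = 19/25, and the value is (-14)·(19/25) + 7 = -91/25.
For General C: with q = P(E), equating I's and II's payoffs gives −6q − 1 = 19q − 12 ⇒ q = 11/25.

14/25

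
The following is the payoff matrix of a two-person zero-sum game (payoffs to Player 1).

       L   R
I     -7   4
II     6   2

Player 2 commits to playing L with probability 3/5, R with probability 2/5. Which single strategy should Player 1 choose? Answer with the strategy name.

Expected payoff of I: (3/5)·(-7) + (2/5)·4 = -13/5.
Expected payoff of II: (3/5)·6 + (2/5)·2 = 22/5.
The largest is 22/5, so Player 1's best response is II.

II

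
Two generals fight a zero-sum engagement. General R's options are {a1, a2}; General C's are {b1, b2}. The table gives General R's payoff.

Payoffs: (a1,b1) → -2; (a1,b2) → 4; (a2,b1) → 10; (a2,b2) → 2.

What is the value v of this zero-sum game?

Row minima: a1 → -2, a2 → 2; maximin = 2.
Column maxima: b1 → 10, b2 → 4; minimax = 4.
2 ≠ 4, so there is no saddle point; optimal play is mixed.
Let General R play a1 with probability p. Expected payoff against b1: (-2)p + 10(1−p) = −12p + 10; against b2: 4p + 2(1−p) = 2p + 2.
Setting these equal: −12p + 10 = 2p + 2 ⇒ −14p = -8 ⇒ p = 4/7, and the value is (-12)·(4/7) + 10 = 22/7.
For General C: with q = P(b1), equating a1's and a2's payoffs gives −6q + 4 = 8q + 2 ⇒ q = 1/7.

22/7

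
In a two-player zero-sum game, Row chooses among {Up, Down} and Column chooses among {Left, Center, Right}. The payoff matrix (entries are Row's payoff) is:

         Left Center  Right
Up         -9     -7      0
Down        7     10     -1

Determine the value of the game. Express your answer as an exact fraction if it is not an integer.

-9/17

Row minima: Up → -9, Down → -1; maximin = -1.
Column maxima: Left → 7, Center → 10, Right → 0; minimax = 0.
-1 ≠ 0, so there is no saddle point; optimal play is mixed.
Center is strictly dominated by Left (it gives Row strictly more in every row), so Column never plays it.
On the remaining 2×2 (Up, Down vs Left, Right):
Let Row play Up with probability p. Expected payoff against Left: (-9)p + 7(1−p) = −16p + 7; against Right: 0p + (-1)(1−p) = p − 1.
Setting these equal: −16p + 7 = p − 1 ⇒ −17p = -8 ⇒ p = 8/17, and the value is (-16)·(8/17) + 7 = -9/17.
For Column: with q = P(Left), equating Up's and Down's payoffs gives −9q = 8q − 1 ⇒ q = 1/17.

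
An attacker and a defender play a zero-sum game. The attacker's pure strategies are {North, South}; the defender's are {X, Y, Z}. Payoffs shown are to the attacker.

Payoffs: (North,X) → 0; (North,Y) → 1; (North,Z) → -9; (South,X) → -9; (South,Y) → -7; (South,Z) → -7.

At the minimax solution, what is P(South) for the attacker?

9/11

Row minima: North → -9, South → -9; maximin = -9.
Column maxima: X → 0, Y → 1, Z → -7; minimax = -7.
-9 ≠ -7, so there is no saddle point; optimal play is mixed.
Y is strictly dominated by X (it gives the attacker strictly more in every row), so the defender never plays it.
On the remaining 2×2 (North, South vs X, Z):
Let the attacker play North with probability p. Expected payoff against X: 0p + (-9)(1−p) = 9p − 9; against Z: (-9)p + (-7)(1−p) = −2p − 7.
Setting these equal: 9p − 9 = −2p − 7 ⇒ 11p = 2 ⇒ p = 2/11, and the value is (9)·(2/11) − 9 = -81/11.
For the defender: with q = P(X), equating North's and South's payoffs gives 9q − 9 = −2q − 7 ⇒ q = 2/11.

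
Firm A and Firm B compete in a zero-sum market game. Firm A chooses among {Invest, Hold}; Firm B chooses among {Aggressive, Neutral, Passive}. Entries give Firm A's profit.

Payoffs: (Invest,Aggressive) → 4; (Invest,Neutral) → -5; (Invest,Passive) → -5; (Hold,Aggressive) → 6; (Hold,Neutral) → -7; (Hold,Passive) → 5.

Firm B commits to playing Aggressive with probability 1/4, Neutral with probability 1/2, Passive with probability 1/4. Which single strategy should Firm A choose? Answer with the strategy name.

Hold

Expected payoff of Invest: (1/4)·4 + (1/2)·(-5) + (1/4)·(-5) = -11/4.
Expected payoff of Hold: (1/4)·6 + (1/2)·(-7) + (1/4)·5 = -3/4.
The largest is -3/4, so Firm A's best response is Hold.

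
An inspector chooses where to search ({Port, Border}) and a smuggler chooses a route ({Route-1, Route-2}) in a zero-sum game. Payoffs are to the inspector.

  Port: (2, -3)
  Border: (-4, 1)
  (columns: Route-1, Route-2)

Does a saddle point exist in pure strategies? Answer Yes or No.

No

Row minima: Port → -3, Border → -4; maximin = -3.
Column maxima: Route-1 → 2, Route-2 → 1; minimax = 1.
-3 ≠ 1, so no pure-strategy equilibrium exists.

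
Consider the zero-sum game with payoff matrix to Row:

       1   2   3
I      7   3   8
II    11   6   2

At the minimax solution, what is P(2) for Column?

Row minima: I → 3, II → 2; maximin = 3.
Column maxima: 1 → 11, 2 → 6, 3 → 8; minimax = 6.
3 ≠ 6, so there is no saddle point; optimal play is mixed.
1 is strictly dominated by 2 (it gives Row strictly more in every row), so Column never plays it.
On the remaining 2×2 (I, II vs 2, 3):
Let Row play I with probability p. Expected payoff against 2: 3p + 6(1−p) = −3p + 6; against 3: 8p + 2(1−p) = 6p + 2.
Setting these equal: −3p + 6 = 6p + 2 ⇒ −9p = -4 ⇒ p = 4/9, and the value is (-3)·(4/9) + 6 = 14/3.
For Column: with q = P(2), equating I's and II's payoffs gives −5q + 8 = 4q + 2 ⇒ q = 2/3.

2/3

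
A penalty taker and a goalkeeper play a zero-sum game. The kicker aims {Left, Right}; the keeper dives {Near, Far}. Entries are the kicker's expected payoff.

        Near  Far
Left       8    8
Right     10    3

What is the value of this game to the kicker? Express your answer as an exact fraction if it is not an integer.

8

Row minima: Left → 8, Right → 3; maximin = 8.
Column maxima: Near → 10, Far → 8; minimax = 8.
Since maximin = minimax = 8, there is a saddle point and the value is 8.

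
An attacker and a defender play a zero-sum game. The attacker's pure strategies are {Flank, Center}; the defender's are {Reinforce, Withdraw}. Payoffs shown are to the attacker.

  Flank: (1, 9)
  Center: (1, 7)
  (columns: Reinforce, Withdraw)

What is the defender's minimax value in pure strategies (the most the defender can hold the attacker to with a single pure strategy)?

1

Column maxima: Reinforce → 1, Withdraw → 9.
The smallest of these is 1.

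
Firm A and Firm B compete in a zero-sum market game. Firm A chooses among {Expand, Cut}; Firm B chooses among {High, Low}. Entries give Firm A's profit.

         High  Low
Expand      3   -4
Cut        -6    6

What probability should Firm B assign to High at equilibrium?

10/19

Row minima: Expand → -4, Cut → -6; maximin = -4.
Column maxima: High → 3, Low → 6; minimax = 3.
-4 ≠ 3, so there is no saddle point; optimal play is mixed.
Let Firm A play Expand with probability p. Expected payoff against High: 3p + (-6)(1−p) = 9p − 6; against Low: (-4)p + 6(1−p) = −10p + 6.
Setting these equal: 9p − 6 = −10p + 6 ⇒ 19p = 12 ⇒ p = 12/19, and the value is (9)·(12/19) − 6 = -6/19.
For Firm B: with q = P(High), equating Expand's and Cut's payoffs gives 7q − 4 = −12q + 6 ⇒ q = 10/19.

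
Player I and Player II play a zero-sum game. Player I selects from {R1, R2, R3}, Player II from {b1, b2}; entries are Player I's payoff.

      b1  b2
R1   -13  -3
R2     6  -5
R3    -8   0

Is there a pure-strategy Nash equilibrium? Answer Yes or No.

Row minima: R1 → -13, R2 → -5, R3 → -8; maximin = -5.
Column maxima: b1 → 6, b2 → 0; minimax = 0.
-5 ≠ 0, so no pure-strategy equilibrium exists.

No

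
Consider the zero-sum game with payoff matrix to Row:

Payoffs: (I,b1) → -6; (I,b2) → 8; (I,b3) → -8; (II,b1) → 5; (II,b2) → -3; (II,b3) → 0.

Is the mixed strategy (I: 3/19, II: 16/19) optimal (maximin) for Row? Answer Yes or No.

Yes

Against b1 this mix gives (3/19)·(-6) + (16/19)·5 = 62/19.
Against b2 this mix gives (3/19)·8 + (16/19)·(-3) = -24/19.
Against b3 this mix gives (3/19)·(-8) + (16/19)·0 = -24/19.
All of Column's active replies (b2, b3) yield -24/19, and no column does worse for Row. The mix makes Column indifferent and guarantees -24/19, so it is optimal.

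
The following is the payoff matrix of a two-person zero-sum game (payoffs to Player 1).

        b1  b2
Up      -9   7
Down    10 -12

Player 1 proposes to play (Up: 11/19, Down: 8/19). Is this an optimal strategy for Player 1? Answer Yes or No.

Against b1 this mix gives (11/19)·(-9) + (8/19)·10 = -1.
Against b2 this mix gives (11/19)·7 + (8/19)·(-12) = -1.
All of Player 2's active replies (b1, b2) yield -1, and no column does worse for Player 1. The mix makes Player 2 indifferent and guarantees -1, so it is optimal.

Yes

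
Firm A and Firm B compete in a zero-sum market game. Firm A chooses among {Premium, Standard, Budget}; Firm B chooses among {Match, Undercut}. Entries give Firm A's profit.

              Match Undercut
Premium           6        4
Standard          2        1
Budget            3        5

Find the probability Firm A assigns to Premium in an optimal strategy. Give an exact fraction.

1/2

Row minima: Premium → 4, Standard → 1, Budget → 3; maximin = 4.
Column maxima: Match → 6, Undercut → 5; minimax = 5.
4 ≠ 5, so there is no saddle point; optimal play is mixed.
Standard is strictly dominated by Premium, so Firm A never plays it.
On the remaining 2×2 (Premium, Budget vs Match, Undercut):
Let Firm A play Premium with probability p. Expected payoff against Match: 6p + 3(1−p) = 3p + 3; against Undercut: 4p + 5(1−p) = −p + 5.
Setting these equal: 3p + 3 = −p + 5 ⇒ 4p = 2 ⇒ p = 1/2, and the value is (3)·(1/2) + 3 = 9/2.
For Firm B: with q = P(Match), equating Premium's and Budget's payoffs gives 2q + 4 = −2q + 5 ⇒ q = 1/4.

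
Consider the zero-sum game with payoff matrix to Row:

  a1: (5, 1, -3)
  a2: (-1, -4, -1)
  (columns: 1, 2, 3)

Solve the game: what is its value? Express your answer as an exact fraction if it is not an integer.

-13/7

Row minima: a1 → -3, a2 → -4; maximin = -3.
Column maxima: 1 → 5, 2 → 1, 3 → -1; minimax = -1.
-3 ≠ -1, so there is no saddle point; optimal play is mixed.
1 is strictly dominated by 2 (it gives Row strictly more in every row), so Column never plays it.
On the remaining 2×2 (a1, a2 vs 2, 3):
Let Row play a1 with probability p. Expected payoff against 2: 1p + (-4)(1−p) = 5p − 4; against 3: (-3)p + (-1)(1−p) = −2p − 1.
Setting these equal: 5p − 4 = −2p − 1 ⇒ 7p = 3 ⇒ p = 3/7, and the value is (5)·(3/7) − 4 = -13/7.
For Column: with q = P(2), equating a1's and a2's payoffs gives 4q − 3 = −3q − 1 ⇒ q = 2/7.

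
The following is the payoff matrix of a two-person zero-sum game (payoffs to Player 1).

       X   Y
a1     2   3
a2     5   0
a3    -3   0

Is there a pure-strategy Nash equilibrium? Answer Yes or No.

No

Row minima: a1 → 2, a2 → 0, a3 → -3; maximin = 2.
Column maxima: X → 5, Y → 3; minimax = 3.
2 ≠ 3, so no pure-strategy equilibrium exists.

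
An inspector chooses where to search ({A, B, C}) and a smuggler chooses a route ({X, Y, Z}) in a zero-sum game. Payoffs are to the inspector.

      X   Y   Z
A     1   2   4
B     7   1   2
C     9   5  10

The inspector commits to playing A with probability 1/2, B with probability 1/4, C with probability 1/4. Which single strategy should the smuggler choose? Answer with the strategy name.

If the smuggler plays X, the inspector's expected payoff is (1/2)·1 + (1/4)·7 + (1/4)·9 = 9/2.
If the smuggler plays Y, the inspector's expected payoff is (1/2)·2 + (1/4)·1 + (1/4)·5 = 5/2.
If the smuggler plays Z, the inspector's expected payoff is (1/2)·4 + (1/4)·2 + (1/4)·10 = 5.
The smuggler minimizes the inspector's payoff; the smallest is 5/2, so the best response is Y.

Y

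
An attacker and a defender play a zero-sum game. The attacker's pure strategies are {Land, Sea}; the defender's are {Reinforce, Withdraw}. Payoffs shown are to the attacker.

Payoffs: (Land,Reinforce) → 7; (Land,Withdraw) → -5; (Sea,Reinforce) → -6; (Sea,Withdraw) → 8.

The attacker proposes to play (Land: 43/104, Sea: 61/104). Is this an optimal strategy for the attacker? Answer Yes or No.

Against Reinforce this mix gives (43/104)·7 + (61/104)·(-6) = -5/8.
Against Withdraw this mix gives (43/104)·(-5) + (61/104)·8 = 21/8.
The defender will play Reinforce, holding the attacker to -5/8. Shifting weight toward the row that does better against Reinforce would raise this floor (the equalizing mix achieves 1 against both Reinforce and Withdraw), so the proposed strategy is not optimal.

No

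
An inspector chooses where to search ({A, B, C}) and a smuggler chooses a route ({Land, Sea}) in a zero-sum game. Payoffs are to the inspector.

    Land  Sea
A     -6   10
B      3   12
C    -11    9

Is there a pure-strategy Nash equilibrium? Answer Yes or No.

Yes

Row minima: A → -6, B → 3, C → -11; maximin = 3.
Column maxima: Land → 3, Sea → 12; minimax = 3.
maximin = minimax = 3, so a saddle point exists.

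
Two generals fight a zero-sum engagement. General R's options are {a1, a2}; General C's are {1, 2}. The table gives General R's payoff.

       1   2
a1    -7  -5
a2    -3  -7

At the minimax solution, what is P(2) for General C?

Row minima: a1 → -7, a2 → -7; maximin = -7.
Column maxima: 1 → -3, 2 → -5; minimax = -5.
-7 ≠ -5, so there is no saddle point; optimal play is mixed.
Let General R play a1 with probability p. Expected payoff against 1: (-7)p + (-3)(1−p) = −4p − 3; against 2: (-5)p + (-7)(1−p) = 2p − 7.
Setting these equal: −4p − 3 = 2p − 7 ⇒ −6p = -4 ⇒ p = 2/3, and the value is (-4)·(2/3) − 3 = -17/3.
For General C: with q = P(1), equating a1's and a2's payoffs gives −2q − 5 = 4q − 7 ⇒ q = 1/3.

2/3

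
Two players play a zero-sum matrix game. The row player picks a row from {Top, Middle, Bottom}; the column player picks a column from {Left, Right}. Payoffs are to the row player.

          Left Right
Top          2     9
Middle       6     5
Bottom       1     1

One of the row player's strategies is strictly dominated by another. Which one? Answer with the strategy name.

Top gives a strictly higher payoff than Bottom against every column: 2 > 1, 9 > 1.
So Bottom is strictly dominated and the row player never plays it.

Bottom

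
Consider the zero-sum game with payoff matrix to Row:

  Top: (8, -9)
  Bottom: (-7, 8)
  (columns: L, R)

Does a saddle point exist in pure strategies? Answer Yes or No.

No

Row minima: Top → -9, Bottom → -7; maximin = -7.
Column maxima: L → 8, R → 8; minimax = 8.
-7 ≠ 8, so no pure-strategy equilibrium exists.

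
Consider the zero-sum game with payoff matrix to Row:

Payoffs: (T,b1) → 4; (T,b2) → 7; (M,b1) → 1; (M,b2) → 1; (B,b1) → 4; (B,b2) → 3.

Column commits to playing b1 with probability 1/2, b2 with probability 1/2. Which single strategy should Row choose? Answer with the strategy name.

T

Expected payoff of T: (1/2)·4 + (1/2)·7 = 11/2.
Expected payoff of M: (1/2)·1 + (1/2)·1 = 1.
Expected payoff of B: (1/2)·4 + (1/2)·3 = 7/2.
The largest is 11/2, so Row's best response is T.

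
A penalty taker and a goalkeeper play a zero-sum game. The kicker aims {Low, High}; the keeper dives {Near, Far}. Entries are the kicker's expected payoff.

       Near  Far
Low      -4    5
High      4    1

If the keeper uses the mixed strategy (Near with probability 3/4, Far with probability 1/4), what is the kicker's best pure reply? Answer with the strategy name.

High

Expected payoff of Low: (3/4)·(-4) + (1/4)·5 = -7/4.
Expected payoff of High: (3/4)·4 + (1/4)·1 = 13/4.
The largest is 13/4, so the kicker's best response is High.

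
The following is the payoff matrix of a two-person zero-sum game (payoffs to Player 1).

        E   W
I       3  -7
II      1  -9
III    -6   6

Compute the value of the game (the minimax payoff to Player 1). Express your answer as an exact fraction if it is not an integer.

Row minima: I → -7, II → -9, III → -6; maximin = -6.
Column maxima: E → 3, W → 6; minimax = 3.
-6 ≠ 3, so there is no saddle point; optimal play is mixed.
II is strictly dominated by I, so Player 1 never plays it.
On the remaining 2×2 (I, III vs E, W):
Let Player 1 play I with probability p. Expected payoff against E: 3p + (-6)(1−p) = 9p − 6; against W: (-7)p + 6(1−p) = −13p + 6.
Setting these equal: 9p − 6 = −13p + 6 ⇒ 22p = 12 ⇒ p = 6/11, and the value is (9)·(6/11) − 6 = -12/11.
For Player 2: with q = P(E), equating I's and III's payoffs gives 10q − 7 = −12q + 6 ⇒ q = 13/22.

-12/11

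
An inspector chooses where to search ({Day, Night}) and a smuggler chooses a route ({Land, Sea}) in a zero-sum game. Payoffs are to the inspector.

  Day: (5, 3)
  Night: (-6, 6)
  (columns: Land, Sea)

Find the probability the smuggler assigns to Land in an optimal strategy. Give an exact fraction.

Row minima: Day → 3, Night → -6; maximin = 3.
Column maxima: Land → 5, Sea → 6; minimax = 5.
3 ≠ 5, so there is no saddle point; optimal play is mixed.
Let the inspector play Day with probability p. Expected payoff against Land: 5p + (-6)(1−p) = 11p − 6; against Sea: 3p + 6(1−p) = −3p + 6.
Setting these equal: 11p − 6 = −3p + 6 ⇒ 14p = 12 ⇒ p = 6/7, and the value is (11)·(6/7) − 6 = 24/7.
For the smuggler: with q = P(Land), equating Day's and Night's payoffs gives 2q + 3 = −12q + 6 ⇒ q = 3/14.

3/14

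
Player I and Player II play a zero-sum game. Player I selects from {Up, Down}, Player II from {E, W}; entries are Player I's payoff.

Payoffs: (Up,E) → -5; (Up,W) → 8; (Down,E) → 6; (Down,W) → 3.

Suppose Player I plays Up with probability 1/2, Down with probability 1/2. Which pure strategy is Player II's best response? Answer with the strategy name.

If Player II plays E, Player I's expected payoff is (1/2)·(-5) + (1/2)·6 = 1/2.
If Player II plays W, Player I's expected payoff is (1/2)·8 + (1/2)·3 = 11/2.
Player II minimizes Player I's payoff; the smallest is 1/2, so the best response is E.

E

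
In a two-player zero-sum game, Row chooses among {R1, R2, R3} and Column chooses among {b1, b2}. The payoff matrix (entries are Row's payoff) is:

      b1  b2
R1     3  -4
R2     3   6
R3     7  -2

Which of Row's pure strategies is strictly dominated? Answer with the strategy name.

R1

R3 gives a strictly higher payoff than R1 against every column: 7 > 3, -2 > -4.
So R1 is strictly dominated and Row never plays it.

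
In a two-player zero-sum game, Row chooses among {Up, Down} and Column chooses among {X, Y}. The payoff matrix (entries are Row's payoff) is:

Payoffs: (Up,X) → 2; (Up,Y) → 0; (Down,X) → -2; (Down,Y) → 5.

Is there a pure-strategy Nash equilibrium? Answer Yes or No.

Row minima: Up → 0, Down → -2; maximin = 0.
Column maxima: X → 2, Y → 5; minimax = 2.
0 ≠ 2, so no pure-strategy equilibrium exists.

No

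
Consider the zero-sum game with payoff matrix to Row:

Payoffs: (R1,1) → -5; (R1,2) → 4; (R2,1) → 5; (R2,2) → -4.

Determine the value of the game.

0

Row minima: R1 → -5, R2 → -4; maximin = -4.
Column maxima: 1 → 5, 2 → 4; minimax = 4.
-4 ≠ 4, so there is no saddle point; optimal play is mixed.
Let Row play R1 with probability p. Expected payoff against 1: (-5)p + 5(1−p) = −10p + 5; against 2: 4p + (-4)(1−p) = 8p − 4.
Setting these equal: −10p + 5 = 8p − 4 ⇒ −18p = -9 ⇒ p = 1/2, and the value is (-10)·(1/2) + 5 = 0.
For Column: with q = P(1), equating R1's and R2's payoffs gives −9q + 4 = 9q − 4 ⇒ q = 4/9.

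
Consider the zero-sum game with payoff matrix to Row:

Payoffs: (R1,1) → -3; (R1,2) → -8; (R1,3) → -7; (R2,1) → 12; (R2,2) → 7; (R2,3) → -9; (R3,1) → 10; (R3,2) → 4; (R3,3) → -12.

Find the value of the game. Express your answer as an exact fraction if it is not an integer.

Row minima: R1 → -8, R2 → -9, R3 → -12; maximin = -8.
Column maxima: 1 → 12, 2 → 7, 3 → -7; minimax = -7.
-8 ≠ -7, so there is no saddle point; optimal play is mixed.
R3 is strictly dominated by R2, so Row never plays it.
1 is strictly dominated by 2 (it gives Row strictly more in every row), so Column never plays it.
On the remaining 2×2 (R1, R2 vs 2, 3):
Let Row play R1 with probability p. Expected payoff against 2: (-8)p + 7(1−p) = −15p + 7; against 3: (-7)p + (-9)(1−p) = 2p − 9.
Setting these equal: −15p + 7 = 2p − 9 ⇒ −17p = -16 ⇒ p = 16/17, and the value is (-15)·(16/17) + 7 = -121/17.
For Column: with q = P(2), equating R1's and R2's payoffs gives −q − 7 = 16q − 9 ⇒ q = 2/17.

-121/17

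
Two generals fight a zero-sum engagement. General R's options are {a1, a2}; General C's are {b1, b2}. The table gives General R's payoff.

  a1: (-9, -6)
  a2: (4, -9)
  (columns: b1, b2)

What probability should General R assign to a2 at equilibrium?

Row minima: a1 → -9, a2 → -9; maximin = -9.
Column maxima: b1 → 4, b2 → -6; minimax = -6.
-9 ≠ -6, so there is no saddle point; optimal play is mixed.
Let General R play a1 with probability p. Expected payoff against b1: (-9)p + 4(1−p) = −13p + 4; against b2: (-6)p + (-9)(1−p) = 3p − 9.
Setting these equal: −13p + 4 = 3p − 9 ⇒ −16p = -13 ⇒ p = 13/16, and the value is (-13)·(13/16) + 4 = -105/16.
For General C: with q = P(b1), equating a1's and a2's payoffs gives −3q − 6 = 13q − 9 ⇒ q = 3/16.

3/16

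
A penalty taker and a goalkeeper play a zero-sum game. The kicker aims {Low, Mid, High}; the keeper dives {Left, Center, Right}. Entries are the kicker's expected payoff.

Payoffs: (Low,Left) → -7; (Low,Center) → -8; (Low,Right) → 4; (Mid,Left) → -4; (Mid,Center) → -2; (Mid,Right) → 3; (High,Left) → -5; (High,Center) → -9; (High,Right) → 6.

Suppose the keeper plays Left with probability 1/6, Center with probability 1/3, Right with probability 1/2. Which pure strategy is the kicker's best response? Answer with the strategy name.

Mid

Expected payoff of Low: (1/6)·(-7) + (1/3)·(-8) + (1/2)·4 = -11/6.
Expected payoff of Mid: (1/6)·(-4) + (1/3)·(-2) + (1/2)·3 = 1/6.
Expected payoff of High: (1/6)·(-5) + (1/3)·(-9) + (1/2)·6 = -5/6.
The largest is 1/6, so the kicker's best response is Mid.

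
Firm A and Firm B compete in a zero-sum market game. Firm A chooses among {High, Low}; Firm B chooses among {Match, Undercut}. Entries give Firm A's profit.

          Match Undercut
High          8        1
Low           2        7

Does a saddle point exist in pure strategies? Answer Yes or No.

Row minima: High → 1, Low → 2; maximin = 2.
Column maxima: Match → 8, Undercut → 7; minimax = 7.
2 ≠ 7, so no pure-strategy equilibrium exists.

No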